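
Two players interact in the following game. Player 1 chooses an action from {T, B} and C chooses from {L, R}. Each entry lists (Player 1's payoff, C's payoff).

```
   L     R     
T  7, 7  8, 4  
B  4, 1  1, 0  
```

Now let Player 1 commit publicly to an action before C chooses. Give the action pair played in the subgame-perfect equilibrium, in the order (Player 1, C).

C best-responds to each possible Player 1 move:
- T → C plays L (best of 7, 4); Player 1 gets 7.
- B → C plays L (best of 1, 0); Player 1 gets 4.
Player 1's induced payoffs are 7, 4, so Player 1 commits to T. Subgame-perfect outcome: (T, L) with payoffs (7, 7).

(T, L)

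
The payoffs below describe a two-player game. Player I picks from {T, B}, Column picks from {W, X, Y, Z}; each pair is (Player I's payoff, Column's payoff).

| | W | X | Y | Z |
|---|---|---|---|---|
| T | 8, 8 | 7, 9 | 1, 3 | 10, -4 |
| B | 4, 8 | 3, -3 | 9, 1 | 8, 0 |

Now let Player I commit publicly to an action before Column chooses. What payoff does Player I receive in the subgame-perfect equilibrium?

Solve by backward induction (Player I leads).
- T: Column compares 8, 9, 3, -4 and picks X; Player I would get 7.
- B: Column compares 8, -3, 1, 0 and picks W; Player I would get 4.
Player I's induced payoffs are 7, 4, so Player I commits to T. Subgame-perfect outcome: (T, X) with payoffs (7, 9).

7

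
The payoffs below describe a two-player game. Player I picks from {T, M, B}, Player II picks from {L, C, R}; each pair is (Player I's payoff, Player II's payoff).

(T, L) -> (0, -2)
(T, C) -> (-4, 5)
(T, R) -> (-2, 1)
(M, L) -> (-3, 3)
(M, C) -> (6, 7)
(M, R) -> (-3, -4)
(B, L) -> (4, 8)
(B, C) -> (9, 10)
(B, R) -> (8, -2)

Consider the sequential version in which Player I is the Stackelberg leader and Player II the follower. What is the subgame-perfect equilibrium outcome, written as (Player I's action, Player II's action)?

(B, C)

Backward induction with Player I moving first.
- T: Player II compares -2, 5, 1 and picks C; Player I would get -4.
- M: Player II compares 3, 7, -4 and picks C; Player I would get 6.
- B: Player II compares 8, 10, -2 and picks C; Player I would get 9.
Maximizing over -4, 6, 9, Player I chooses B. Subgame-perfect outcome: (B, C) with payoffs (9, 10).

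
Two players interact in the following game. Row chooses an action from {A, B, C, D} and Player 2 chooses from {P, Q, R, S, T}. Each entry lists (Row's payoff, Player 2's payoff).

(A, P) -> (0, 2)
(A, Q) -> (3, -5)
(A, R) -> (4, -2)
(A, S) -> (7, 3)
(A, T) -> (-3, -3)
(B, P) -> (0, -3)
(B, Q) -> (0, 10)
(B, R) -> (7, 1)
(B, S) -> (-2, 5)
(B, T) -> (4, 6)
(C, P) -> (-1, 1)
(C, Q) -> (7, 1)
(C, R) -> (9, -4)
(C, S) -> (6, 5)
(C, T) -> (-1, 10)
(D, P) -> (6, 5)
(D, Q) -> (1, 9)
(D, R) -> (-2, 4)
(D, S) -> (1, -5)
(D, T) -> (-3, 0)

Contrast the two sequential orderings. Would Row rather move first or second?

first

If Row leads: Player 2's best replies are A→S, B→Q, C→T, D→Q; Row's induced payoffs 7, 0, -1, 1; outcome (A, S), payoffs (7, 3).
If Player 2 leads: Row's best replies are P→D, Q→C, R→C, S→A, T→B; Player 2's induced payoffs 5, 1, -4, 3, 6; outcome (B, T), payoffs (4, 6).
Row gets 7 moving first and 4 moving second, so Row prefers to move first.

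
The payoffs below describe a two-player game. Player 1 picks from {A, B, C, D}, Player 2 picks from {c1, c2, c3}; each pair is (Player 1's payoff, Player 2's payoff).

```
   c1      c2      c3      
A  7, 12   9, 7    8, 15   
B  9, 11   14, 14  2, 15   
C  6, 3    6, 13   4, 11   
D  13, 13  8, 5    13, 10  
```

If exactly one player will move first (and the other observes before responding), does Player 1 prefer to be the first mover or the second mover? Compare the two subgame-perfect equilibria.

second

If Player 1 leads: Player 2's best replies are A→c3, B→c3, C→c2, D→c1; Player 1's induced payoffs 8, 2, 6, 13; outcome (D, c1), payoffs (13, 13).
If Player 2 leads: Player 1's best replies are c1→D, c2→B, c3→D; Player 2's induced payoffs 13, 14, 10; outcome (B, c2), payoffs (14, 14).
Player 1 gets 13 moving first and 14 moving second, so Player 1 prefers to move second.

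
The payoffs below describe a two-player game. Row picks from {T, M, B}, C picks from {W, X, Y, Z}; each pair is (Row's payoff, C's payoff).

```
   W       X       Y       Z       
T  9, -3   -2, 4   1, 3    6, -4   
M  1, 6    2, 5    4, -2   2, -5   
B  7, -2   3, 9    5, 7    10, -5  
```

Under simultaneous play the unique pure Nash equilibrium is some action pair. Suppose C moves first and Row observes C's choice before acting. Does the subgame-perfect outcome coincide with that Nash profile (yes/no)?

yes

Row best-responds to each possible C move:
- W: BR = T, leader payoff -3.
- X: BR = B, leader payoff 9.
- Y: BR = B, leader payoff 7.
- Z: BR = B, leader payoff -5.
C's induced payoffs are -3, 9, 7, -5, so C commits to X. Subgame-perfect outcome: (B, X) with payoffs (3, 9).
For the simultaneous game, intersect best replies.
Row's best replies: W→T; X→B; Y→B; Z→B.
C's best replies: T→X; M→W; B→X.
The unique mutual best reply is (B, X), giving (3, 9).
Sequential outcome (B, X) coincides with the Nash profile (B, X).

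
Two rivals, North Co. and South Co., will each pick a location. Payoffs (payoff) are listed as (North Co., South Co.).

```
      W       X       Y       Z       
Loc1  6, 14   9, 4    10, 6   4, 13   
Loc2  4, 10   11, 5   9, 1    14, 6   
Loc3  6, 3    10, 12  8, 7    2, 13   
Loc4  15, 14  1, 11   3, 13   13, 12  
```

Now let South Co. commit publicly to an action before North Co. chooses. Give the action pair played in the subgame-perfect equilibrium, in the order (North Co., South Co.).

(Loc4, W)

Work backward from North Co.'s decision.
- W: BR = Loc4, leader payoff 14.
- X: BR = Loc2, leader payoff 5.
- Y: BR = Loc1, leader payoff 6.
- Z: BR = Loc2, leader payoff 6.
Among 14, 5, 6, 6, the best is 14 at W. Subgame-perfect outcome: (Loc4, W) with payoffs (15, 14).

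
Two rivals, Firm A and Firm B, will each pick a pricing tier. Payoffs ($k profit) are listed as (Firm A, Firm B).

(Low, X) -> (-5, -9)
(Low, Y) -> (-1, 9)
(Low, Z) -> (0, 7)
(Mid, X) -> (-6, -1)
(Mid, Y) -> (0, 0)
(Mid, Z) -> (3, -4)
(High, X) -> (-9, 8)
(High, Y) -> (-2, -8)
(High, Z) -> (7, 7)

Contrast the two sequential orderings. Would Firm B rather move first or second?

first

If Firm A leads: Firm B's best replies are Low→Y, Mid→Y, High→X; Firm A's induced payoffs -1, 0, -9; outcome (Mid, Y), payoffs (0, 0).
If Firm B leads: Firm A's best replies are X→Low, Y→Mid, Z→High; Firm B's induced payoffs -9, 0, 7; outcome (High, Z), payoffs (7, 7).
Firm B gets 7 moving first and 0 moving second, so Firm B prefers to move first.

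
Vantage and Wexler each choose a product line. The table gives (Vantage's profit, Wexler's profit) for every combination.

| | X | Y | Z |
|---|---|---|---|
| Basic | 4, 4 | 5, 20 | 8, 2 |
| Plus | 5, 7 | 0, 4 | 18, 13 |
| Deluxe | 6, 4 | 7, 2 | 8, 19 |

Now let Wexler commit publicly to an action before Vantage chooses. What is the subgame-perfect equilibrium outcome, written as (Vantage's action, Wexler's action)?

(Plus, Z)

Backward induction with Wexler moving first.
- X: BR = Deluxe, leader payoff 4.
- Y: BR = Deluxe, leader payoff 2.
- Z: BR = Plus, leader payoff 13.
Wexler's induced payoffs are 4, 2, 13, so Wexler commits to Z. Subgame-perfect outcome: (Plus, Z) with payoffs (18, 13).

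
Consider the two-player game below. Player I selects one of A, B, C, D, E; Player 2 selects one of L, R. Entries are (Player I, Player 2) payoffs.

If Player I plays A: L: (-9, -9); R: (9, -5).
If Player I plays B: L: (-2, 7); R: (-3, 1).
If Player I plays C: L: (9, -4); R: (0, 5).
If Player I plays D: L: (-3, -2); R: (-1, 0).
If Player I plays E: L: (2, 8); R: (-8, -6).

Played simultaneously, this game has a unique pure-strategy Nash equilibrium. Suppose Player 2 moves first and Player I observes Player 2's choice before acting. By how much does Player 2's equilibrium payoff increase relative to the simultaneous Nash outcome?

Backward induction with Player 2 moving first.
- L → Player I plays C (best of -9, -2, 9, -3, 2); Player 2 gets -4.
- R → Player I plays A (best of 9, -3, 0, -1, -8); Player 2 gets -5.
Among -4, -5, the best is -4 at L. Subgame-perfect outcome: (C, L) with payoffs (9, -4).
For the simultaneous game, intersect best replies.
Player I's best replies: L→C; R→A.
Player 2's best replies: A→R; B→L; C→R; D→R; E→L.
Only (A, R) has each player best-responding; Nash payoffs (9, -5).
Player 2's commitment gain: -4 − -5 = 1.

1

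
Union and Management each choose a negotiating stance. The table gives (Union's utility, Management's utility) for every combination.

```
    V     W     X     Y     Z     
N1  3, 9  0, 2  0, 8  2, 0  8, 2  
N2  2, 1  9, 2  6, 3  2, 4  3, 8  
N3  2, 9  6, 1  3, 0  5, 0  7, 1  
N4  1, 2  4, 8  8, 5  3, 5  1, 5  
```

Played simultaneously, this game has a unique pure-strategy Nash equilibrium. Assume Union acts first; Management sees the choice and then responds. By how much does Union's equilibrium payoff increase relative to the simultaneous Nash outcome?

1

Management best-responds to each possible Union move:
- N1: Management compares 9, 2, 8, 0, 2 and picks V; Union would get 3.
- N2: Management compares 1, 2, 3, 4, 8 and picks Z; Union would get 3.
- N3: Management compares 9, 1, 0, 0, 1 and picks V; Union would get 2.
- N4: Management compares 2, 8, 5, 5, 5 and picks W; Union would get 4.
Union's induced payoffs are 3, 3, 2, 4, so Union commits to N4. Subgame-perfect outcome: (N4, W) with payoffs (4, 8).
For the simultaneous game, intersect best replies.
Union's best replies: V→N1; W→N2; X→N4; Y→N3; Z→N1.
Management's best replies: N1→V; N2→Z; N3→V; N4→W.
The unique mutual best reply is (N1, V), giving (3, 9).
Union's commitment gain: 4 − 3 = 1.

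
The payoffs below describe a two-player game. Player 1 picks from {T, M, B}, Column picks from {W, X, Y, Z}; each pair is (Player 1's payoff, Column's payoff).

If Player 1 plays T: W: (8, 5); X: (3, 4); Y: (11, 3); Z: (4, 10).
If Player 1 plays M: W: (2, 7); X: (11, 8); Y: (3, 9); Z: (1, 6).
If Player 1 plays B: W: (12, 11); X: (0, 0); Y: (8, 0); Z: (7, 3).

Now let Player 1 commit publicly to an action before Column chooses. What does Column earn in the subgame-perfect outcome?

Backward induction with Player 1 moving first.
- T → Column plays Z (best of 5, 4, 3, 10); Player 1 gets 4.
- M → Column plays Y (best of 7, 8, 9, 6); Player 1 gets 3.
- B → Column plays W (best of 11, 0, 0, 3); Player 1 gets 12.
Player 1's induced payoffs are 4, 3, 12, so Player 1 commits to B. Subgame-perfect outcome: (B, W) with payoffs (12, 11).

11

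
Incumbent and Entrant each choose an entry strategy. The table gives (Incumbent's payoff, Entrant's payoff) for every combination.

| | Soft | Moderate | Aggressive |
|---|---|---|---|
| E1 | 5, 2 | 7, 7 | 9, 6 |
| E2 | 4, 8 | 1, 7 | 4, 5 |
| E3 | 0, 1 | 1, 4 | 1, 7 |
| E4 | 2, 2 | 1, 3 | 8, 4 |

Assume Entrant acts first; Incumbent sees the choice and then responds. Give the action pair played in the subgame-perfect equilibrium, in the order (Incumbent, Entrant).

Backward induction with Entrant moving first.
- Soft: BR = E1, leader payoff 2.
- Moderate: BR = E1, leader payoff 7.
- Aggressive: BR = E1, leader payoff 6.
Entrant's induced payoffs are 2, 7, 6, so Entrant commits to Moderate. Subgame-perfect outcome: (E1, Moderate) with payoffs (7, 7).

(E1, Moderate)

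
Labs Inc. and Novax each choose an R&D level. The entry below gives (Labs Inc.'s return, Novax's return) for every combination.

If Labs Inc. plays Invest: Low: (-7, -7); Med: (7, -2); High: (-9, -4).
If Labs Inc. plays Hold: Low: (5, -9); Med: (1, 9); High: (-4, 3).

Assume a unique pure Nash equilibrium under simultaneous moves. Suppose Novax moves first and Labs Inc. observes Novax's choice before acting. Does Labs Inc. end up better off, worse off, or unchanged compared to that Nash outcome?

worse off

Solve by backward induction (Novax leads).
- Low: BR = Hold, leader payoff -9.
- Med: BR = Invest, leader payoff -2.
- High: BR = Hold, leader payoff 3.
Novax's induced payoffs are -9, -2, 3, so Novax commits to High. Subgame-perfect outcome: (Hold, High) with payoffs (-4, 3).
Under simultaneous play:
Labs Inc.'s best replies: Low→Hold; Med→Invest; High→Hold.
Novax's best replies: Invest→Med; Hold→Med.
The unique mutual best reply is (Invest, Med), giving (7, -2).
Labs Inc. earns -4 sequentially versus 7 at the Nash outcome: worse off.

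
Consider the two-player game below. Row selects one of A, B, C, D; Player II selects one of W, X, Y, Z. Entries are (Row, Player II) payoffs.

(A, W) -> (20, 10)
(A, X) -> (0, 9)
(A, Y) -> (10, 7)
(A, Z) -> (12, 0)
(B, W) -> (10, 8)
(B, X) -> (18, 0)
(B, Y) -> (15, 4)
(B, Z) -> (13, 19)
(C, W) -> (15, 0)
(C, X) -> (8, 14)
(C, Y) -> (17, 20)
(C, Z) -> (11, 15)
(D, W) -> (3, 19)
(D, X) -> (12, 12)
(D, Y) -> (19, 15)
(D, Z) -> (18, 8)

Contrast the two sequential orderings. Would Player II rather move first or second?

first

If Row leads: Player II's best replies are A→W, B→Z, C→Y, D→W; Row's induced payoffs 20, 13, 17, 3; outcome (A, W), payoffs (20, 10).
If Player II leads: Row's best replies are W→A, X→B, Y→D, Z→D; Player II's induced payoffs 10, 0, 15, 8; outcome (D, Y), payoffs (19, 15).
Player II gets 15 moving first and 10 moving second, so Player II prefers to move first.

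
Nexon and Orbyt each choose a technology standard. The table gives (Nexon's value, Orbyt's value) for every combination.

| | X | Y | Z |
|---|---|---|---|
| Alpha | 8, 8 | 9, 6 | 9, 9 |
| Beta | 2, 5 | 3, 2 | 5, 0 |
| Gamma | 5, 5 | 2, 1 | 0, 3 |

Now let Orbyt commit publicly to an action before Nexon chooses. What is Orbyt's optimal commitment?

Z

Nexon best-responds to each possible Orbyt move:
- X → Nexon plays Alpha (best of 8, 2, 5); Orbyt gets 8.
- Y → Nexon plays Alpha (best of 9, 3, 2); Orbyt gets 6.
- Z → Nexon plays Alpha (best of 9, 5, 0); Orbyt gets 9.
Among 8, 6, 9, the best is 9 at Z. Subgame-perfect outcome: (Alpha, Z) with payoffs (9, 9).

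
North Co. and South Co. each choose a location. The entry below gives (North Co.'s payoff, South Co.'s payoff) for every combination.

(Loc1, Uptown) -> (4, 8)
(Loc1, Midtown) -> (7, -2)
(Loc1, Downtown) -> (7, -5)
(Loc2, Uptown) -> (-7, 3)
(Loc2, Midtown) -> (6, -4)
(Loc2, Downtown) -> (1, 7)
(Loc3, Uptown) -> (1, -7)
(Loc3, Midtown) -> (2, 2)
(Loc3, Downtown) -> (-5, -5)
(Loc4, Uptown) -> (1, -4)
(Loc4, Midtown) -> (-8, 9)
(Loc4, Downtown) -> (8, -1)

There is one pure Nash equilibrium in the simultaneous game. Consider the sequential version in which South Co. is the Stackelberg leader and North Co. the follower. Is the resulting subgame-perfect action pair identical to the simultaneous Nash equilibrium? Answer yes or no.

yes

Work backward from North Co.'s decision.
- Uptown: North Co. compares 4, -7, 1, 1 and picks Loc1; South Co. would get 8.
- Midtown: North Co. compares 7, 6, 2, -8 and picks Loc1; South Co. would get -2.
- Downtown: North Co. compares 7, 1, -5, 8 and picks Loc4; South Co. would get -1.
Maximizing over 8, -2, -1, South Co. chooses Uptown. Subgame-perfect outcome: (Loc1, Uptown) with payoffs (4, 8).
Now find the simultaneous Nash equilibrium.
North Co.'s best replies: Uptown→Loc1; Midtown→Loc1; Downtown→Loc4.
South Co.'s best replies: Loc1→Uptown; Loc2→Downtown; Loc3→Midtown; Loc4→Midtown.
Only (Loc1, Uptown) has each player best-responding; Nash payoffs (4, 8).
Sequential outcome (Loc1, Uptown) coincides with the Nash profile (Loc1, Uptown).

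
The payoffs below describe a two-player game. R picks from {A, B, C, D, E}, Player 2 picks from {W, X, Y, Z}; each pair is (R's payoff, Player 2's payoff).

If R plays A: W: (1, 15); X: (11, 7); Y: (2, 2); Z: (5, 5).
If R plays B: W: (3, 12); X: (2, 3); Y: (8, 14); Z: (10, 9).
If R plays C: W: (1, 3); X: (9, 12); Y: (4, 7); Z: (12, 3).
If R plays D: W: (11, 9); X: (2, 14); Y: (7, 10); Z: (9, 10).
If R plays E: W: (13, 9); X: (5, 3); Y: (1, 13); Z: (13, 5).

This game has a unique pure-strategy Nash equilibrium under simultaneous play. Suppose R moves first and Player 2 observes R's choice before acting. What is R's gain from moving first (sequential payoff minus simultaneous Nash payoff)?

Solve by backward induction (R leads).
- A → Player 2 plays W (best of 15, 7, 2, 5); R gets 1.
- B → Player 2 plays Y (best of 12, 3, 14, 9); R gets 8.
- C → Player 2 plays X (best of 3, 12, 7, 3); R gets 9.
- D → Player 2 plays X (best of 9, 14, 10, 10); R gets 2.
- E → Player 2 plays Y (best of 9, 3, 13, 5); R gets 1.
R's induced payoffs are 1, 8, 9, 2, 1, so R commits to C. Subgame-perfect outcome: (C, X) with payoffs (9, 12).
Under simultaneous play:
R's best replies: W→E; X→A; Y→B; Z→E.
Player 2's best replies: A→W; B→Y; C→X; D→X; E→Y.
Only (B, Y) has each player best-responding; Nash payoffs (8, 14).
R's commitment gain: 9 − 8 = 1.

1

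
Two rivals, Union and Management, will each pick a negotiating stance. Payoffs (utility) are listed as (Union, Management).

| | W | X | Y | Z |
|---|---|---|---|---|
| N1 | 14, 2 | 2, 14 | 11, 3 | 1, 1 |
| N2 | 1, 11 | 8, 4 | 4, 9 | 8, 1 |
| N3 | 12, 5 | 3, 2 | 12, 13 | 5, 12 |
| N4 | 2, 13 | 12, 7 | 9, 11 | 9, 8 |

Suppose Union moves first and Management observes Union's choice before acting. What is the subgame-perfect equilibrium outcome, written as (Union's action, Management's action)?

Backward induction with Union moving first.
- N1: Management compares 2, 14, 3, 1 and picks X; Union would get 2.
- N2: Management compares 11, 4, 9, 1 and picks W; Union would get 1.
- N3: Management compares 5, 2, 13, 12 and picks Y; Union would get 12.
- N4: Management compares 13, 7, 11, 8 and picks W; Union would get 2.
Among 2, 1, 12, 2, the best is 12 at N3. Subgame-perfect outcome: (N3, Y) with payoffs (12, 13).

(N3, Y)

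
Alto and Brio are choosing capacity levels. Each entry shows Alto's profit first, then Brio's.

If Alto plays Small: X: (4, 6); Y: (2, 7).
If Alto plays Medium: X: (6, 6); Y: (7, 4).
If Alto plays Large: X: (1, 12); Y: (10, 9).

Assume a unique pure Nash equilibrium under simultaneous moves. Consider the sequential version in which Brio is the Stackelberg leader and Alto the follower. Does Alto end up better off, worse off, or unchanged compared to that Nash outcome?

Alto best-responds to each possible Brio move:
- X: BR = Medium, leader payoff 6.
- Y: BR = Large, leader payoff 9.
Among 6, 9, the best is 9 at Y. Subgame-perfect outcome: (Large, Y) with payoffs (10, 9).
Now find the simultaneous Nash equilibrium.
Alto's best replies: X→Medium; Y→Large.
Brio's best replies: Small→Y; Medium→X; Large→X.
The unique mutual best reply is (Medium, X), giving (6, 6).
Alto earns 10 sequentially versus 6 at the Nash outcome: better off.

better off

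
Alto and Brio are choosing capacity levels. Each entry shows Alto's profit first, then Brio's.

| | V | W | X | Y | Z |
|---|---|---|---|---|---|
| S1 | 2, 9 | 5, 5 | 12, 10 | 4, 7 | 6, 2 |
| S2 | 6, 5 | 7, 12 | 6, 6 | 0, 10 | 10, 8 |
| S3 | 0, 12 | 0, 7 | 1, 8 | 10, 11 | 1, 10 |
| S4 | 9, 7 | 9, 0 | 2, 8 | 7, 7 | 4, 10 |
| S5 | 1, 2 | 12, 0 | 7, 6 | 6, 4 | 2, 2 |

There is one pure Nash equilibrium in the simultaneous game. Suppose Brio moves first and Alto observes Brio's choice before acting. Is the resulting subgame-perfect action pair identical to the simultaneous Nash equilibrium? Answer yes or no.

Work backward from Alto's decision.
- V: BR = S4, leader payoff 7.
- W: BR = S5, leader payoff 0.
- X: BR = S1, leader payoff 10.
- Y: BR = S3, leader payoff 11.
- Z: BR = S2, leader payoff 8.
Among 7, 0, 10, 11, 8, the best is 11 at Y. Subgame-perfect outcome: (S3, Y) with payoffs (10, 11).
Now find the simultaneous Nash equilibrium.
Alto's best replies: V→S4; W→S5; X→S1; Y→S3; Z→S2.
Brio's best replies: S1→X; S2→W; S3→V; S4→Z; S5→X.
The unique mutual best reply is (S1, X), giving (12, 10).
Sequential outcome (S3, Y) differs from the Nash profile (S1, X).

no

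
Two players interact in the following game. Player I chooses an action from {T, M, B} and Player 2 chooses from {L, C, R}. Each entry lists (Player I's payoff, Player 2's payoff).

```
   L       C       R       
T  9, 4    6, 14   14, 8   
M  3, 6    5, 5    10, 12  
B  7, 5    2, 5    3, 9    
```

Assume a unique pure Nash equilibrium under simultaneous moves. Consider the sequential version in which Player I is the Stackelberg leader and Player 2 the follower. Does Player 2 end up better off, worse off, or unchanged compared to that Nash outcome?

Work backward from Player 2's decision.
- T → Player 2 plays C (best of 4, 14, 8); Player I gets 6.
- M → Player 2 plays R (best of 6, 5, 12); Player I gets 10.
- B → Player 2 plays R (best of 5, 5, 9); Player I gets 3.
Maximizing over 6, 10, 3, Player I chooses M. Subgame-perfect outcome: (M, R) with payoffs (10, 12).
Under simultaneous play:
Player I's best replies: L→T; C→T; R→T.
Player 2's best replies: T→C; M→R; B→R.
Only (T, C) has each player best-responding; Nash payoffs (6, 14).
Player 2 earns 12 sequentially versus 14 at the Nash outcome: worse off.

worse off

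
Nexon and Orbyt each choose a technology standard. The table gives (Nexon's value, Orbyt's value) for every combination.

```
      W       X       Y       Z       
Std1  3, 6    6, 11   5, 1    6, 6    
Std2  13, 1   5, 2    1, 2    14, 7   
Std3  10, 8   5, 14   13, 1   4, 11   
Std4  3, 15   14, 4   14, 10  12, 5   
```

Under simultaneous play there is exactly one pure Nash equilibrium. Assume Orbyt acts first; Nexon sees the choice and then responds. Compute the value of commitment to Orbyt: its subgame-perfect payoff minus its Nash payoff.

Solve by backward induction (Orbyt leads).
- W → Nexon plays Std2 (best of 3, 13, 10, 3); Orbyt gets 1.
- X → Nexon plays Std4 (best of 6, 5, 5, 14); Orbyt gets 4.
- Y → Nexon plays Std4 (best of 5, 1, 13, 14); Orbyt gets 10.
- Z → Nexon plays Std2 (best of 6, 14, 4, 12); Orbyt gets 7.
Among 1, 4, 10, 7, the best is 10 at Y. Subgame-perfect outcome: (Std4, Y) with payoffs (14, 10).
Under simultaneous play:
Nexon's best replies: W→Std2; X→Std4; Y→Std4; Z→Std2.
Orbyt's best replies: Std1→X; Std2→Z; Std3→X; Std4→W.
The unique mutual best reply is (Std2, Z), giving (14, 7).
Orbyt's commitment gain: 10 − 7 = 3.

3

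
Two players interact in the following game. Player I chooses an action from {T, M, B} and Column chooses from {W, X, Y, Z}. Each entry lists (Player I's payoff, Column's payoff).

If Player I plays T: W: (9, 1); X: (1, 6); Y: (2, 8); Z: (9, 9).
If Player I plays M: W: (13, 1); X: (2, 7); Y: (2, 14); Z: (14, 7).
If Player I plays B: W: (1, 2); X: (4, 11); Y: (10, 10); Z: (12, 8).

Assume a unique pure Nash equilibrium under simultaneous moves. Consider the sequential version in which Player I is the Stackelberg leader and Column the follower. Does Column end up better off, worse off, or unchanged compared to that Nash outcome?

Work backward from Column's decision.
- T: BR = Z, leader payoff 9.
- M: BR = Y, leader payoff 2.
- B: BR = X, leader payoff 4.
Player I's induced payoffs are 9, 2, 4, so Player I commits to T. Subgame-perfect outcome: (T, Z) with payoffs (9, 9).
For the simultaneous game, intersect best replies.
Player I's best replies: W→M; X→B; Y→B; Z→M.
Column's best replies: T→Z; M→Y; B→X.
The unique mutual best reply is (B, X), giving (4, 11).
Column earns 9 sequentially versus 11 at the Nash outcome: worse off.

worse off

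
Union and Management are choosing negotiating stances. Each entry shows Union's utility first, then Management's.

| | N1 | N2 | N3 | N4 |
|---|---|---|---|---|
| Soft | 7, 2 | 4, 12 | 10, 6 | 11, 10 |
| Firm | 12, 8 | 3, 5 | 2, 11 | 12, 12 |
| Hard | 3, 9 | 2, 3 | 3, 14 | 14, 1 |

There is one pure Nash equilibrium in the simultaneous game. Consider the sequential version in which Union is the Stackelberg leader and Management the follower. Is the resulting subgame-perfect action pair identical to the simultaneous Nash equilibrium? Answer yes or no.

Solve by backward induction (Union leads).
- Soft: BR = N2, leader payoff 4.
- Firm: BR = N4, leader payoff 12.
- Hard: BR = N3, leader payoff 3.
Among 4, 12, 3, the best is 12 at Firm. Subgame-perfect outcome: (Firm, N4) with payoffs (12, 12).
Now find the simultaneous Nash equilibrium.
Union's best replies: N1→Firm; N2→Soft; N3→Soft; N4→Hard.
Management's best replies: Soft→N2; Firm→N4; Hard→N3.
The unique mutual best reply is (Soft, N2), giving (4, 12).
Sequential outcome (Firm, N4) differs from the Nash profile (Soft, N2).

no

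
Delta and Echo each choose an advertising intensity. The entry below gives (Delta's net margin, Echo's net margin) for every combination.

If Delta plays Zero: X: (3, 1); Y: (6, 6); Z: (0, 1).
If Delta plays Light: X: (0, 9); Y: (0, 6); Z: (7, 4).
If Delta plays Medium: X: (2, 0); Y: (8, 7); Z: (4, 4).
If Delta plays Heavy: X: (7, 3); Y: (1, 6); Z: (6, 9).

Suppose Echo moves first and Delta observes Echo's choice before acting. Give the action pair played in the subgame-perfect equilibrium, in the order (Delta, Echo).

(Medium, Y)

Delta best-responds to each possible Echo move:
- X: BR = Heavy, leader payoff 3.
- Y: BR = Medium, leader payoff 7.
- Z: BR = Light, leader payoff 4.
Echo's induced payoffs are 3, 7, 4, so Echo commits to Y. Subgame-perfect outcome: (Medium, Y) with payoffs (8, 7).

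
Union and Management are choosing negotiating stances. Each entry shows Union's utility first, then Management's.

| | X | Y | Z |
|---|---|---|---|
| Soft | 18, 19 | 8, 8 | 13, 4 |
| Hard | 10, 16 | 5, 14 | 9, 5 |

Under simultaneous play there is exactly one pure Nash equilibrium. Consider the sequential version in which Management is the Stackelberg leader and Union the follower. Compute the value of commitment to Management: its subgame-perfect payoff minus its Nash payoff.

Union best-responds to each possible Management move:
- X → Union plays Soft (best of 18, 10); Management gets 19.
- Y → Union plays Soft (best of 8, 5); Management gets 8.
- Z → Union plays Soft (best of 13, 9); Management gets 4.
Maximizing over 19, 8, 4, Management chooses X. Subgame-perfect outcome: (Soft, X) with payoffs (18, 19).
For the simultaneous game, intersect best replies.
Union's best replies: X→Soft; Y→Soft; Z→Soft.
Management's best replies: Soft→X; Hard→X.
The unique mutual best reply is (Soft, X), giving (18, 19).
Management's commitment gain: 19 − 19 = 0.

0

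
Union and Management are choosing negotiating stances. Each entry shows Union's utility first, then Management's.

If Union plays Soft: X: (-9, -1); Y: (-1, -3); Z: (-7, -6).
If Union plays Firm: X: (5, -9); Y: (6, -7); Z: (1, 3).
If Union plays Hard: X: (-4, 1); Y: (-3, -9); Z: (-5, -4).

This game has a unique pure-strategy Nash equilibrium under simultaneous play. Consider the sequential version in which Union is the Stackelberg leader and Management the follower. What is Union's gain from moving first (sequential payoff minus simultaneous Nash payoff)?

Management best-responds to each possible Union move:
- Soft → Management plays X (best of -1, -3, -6); Union gets -9.
- Firm → Management plays Z (best of -9, -7, 3); Union gets 1.
- Hard → Management plays X (best of 1, -9, -4); Union gets -4.
Union's induced payoffs are -9, 1, -4, so Union commits to Firm. Subgame-perfect outcome: (Firm, Z) with payoffs (1, 3).
Under simultaneous play:
Union's best replies: X→Firm; Y→Firm; Z→Firm.
Management's best replies: Soft→X; Firm→Z; Hard→X.
The unique mutual best reply is (Firm, Z), giving (1, 3).
Union's commitment gain: 1 − 1 = 0.

0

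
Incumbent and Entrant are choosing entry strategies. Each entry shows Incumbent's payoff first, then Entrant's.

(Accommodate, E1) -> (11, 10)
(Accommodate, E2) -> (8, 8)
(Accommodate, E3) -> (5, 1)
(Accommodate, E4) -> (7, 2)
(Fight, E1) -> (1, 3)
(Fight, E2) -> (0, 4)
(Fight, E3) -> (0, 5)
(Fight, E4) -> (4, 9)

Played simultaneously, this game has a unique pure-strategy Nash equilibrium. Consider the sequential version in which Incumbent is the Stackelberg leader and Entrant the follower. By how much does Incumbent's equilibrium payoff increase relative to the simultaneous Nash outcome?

Backward induction with Incumbent moving first.
- Accommodate: Entrant compares 10, 8, 1, 2 and picks E1; Incumbent would get 11.
- Fight: Entrant compares 3, 4, 5, 9 and picks E4; Incumbent would get 4.
Maximizing over 11, 4, Incumbent chooses Accommodate. Subgame-perfect outcome: (Accommodate, E1) with payoffs (11, 10).
Under simultaneous play:
Incumbent's best replies: E1→Accommodate; E2→Accommodate; E3→Accommodate; E4→Accommodate.
Entrant's best replies: Accommodate→E1; Fight→E4.
Only (Accommodate, E1) has each player best-responding; Nash payoffs (11, 10).
Incumbent's commitment gain: 11 − 11 = 0.

0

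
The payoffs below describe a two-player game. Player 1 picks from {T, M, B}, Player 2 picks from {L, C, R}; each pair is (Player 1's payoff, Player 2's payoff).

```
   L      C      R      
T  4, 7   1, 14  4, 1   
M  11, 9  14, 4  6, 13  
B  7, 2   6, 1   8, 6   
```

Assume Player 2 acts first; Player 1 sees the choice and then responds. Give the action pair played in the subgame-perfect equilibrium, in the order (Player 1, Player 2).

(M, L)

Solve by backward induction (Player 2 leads).
- L: BR = M, leader payoff 9.
- C: BR = M, leader payoff 4.
- R: BR = B, leader payoff 6.
Among 9, 4, 6, the best is 9 at L. Subgame-perfect outcome: (M, L) with payoffs (11, 9).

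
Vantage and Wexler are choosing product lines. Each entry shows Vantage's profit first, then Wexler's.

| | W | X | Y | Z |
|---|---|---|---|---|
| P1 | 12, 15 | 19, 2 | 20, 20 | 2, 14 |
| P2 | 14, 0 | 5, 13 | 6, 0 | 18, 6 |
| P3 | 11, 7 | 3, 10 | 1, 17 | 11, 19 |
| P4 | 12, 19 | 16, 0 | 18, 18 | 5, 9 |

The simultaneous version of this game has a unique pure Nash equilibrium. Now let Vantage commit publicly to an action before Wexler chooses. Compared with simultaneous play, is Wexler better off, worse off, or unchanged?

unchanged

Work backward from Wexler's decision.
- P1: BR = Y, leader payoff 20.
- P2: BR = X, leader payoff 5.
- P3: BR = Z, leader payoff 11.
- P4: BR = W, leader payoff 12.
Vantage's induced payoffs are 20, 5, 11, 12, so Vantage commits to P1. Subgame-perfect outcome: (P1, Y) with payoffs (20, 20).
For the simultaneous game, intersect best replies.
Vantage's best replies: W→P2; X→P1; Y→P1; Z→P2.
Wexler's best replies: P1→Y; P2→X; P3→Z; P4→W.
Only (P1, Y) has each player best-responding; Nash payoffs (20, 20).
Wexler earns 20 sequentially versus 20 at the Nash outcome: unchanged.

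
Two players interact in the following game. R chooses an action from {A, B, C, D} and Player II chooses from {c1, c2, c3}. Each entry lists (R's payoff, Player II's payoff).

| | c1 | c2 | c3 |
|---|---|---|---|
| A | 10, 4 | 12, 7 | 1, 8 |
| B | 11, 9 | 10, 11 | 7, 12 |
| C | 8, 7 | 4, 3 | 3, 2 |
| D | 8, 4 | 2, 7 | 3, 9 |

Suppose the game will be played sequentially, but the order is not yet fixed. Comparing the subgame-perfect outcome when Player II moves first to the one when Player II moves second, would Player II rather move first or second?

first

If R leads: Player II's best replies are A→c3, B→c3, C→c1, D→c3; R's induced payoffs 1, 7, 8, 3; outcome (C, c1), payoffs (8, 7).
If Player II leads: R's best replies are c1→B, c2→A, c3→B; Player II's induced payoffs 9, 7, 12; outcome (B, c3), payoffs (7, 12).
Player II gets 12 moving first and 7 moving second, so Player II prefers to move first.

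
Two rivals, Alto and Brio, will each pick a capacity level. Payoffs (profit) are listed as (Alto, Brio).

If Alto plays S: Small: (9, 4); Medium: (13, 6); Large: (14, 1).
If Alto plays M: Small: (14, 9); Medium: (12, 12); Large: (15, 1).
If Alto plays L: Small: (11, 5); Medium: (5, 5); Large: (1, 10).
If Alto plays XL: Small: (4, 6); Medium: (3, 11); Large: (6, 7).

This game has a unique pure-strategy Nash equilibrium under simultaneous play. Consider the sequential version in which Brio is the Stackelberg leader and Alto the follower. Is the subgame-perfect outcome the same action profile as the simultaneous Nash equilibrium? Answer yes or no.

Backward induction with Brio moving first.
- Small → Alto plays M (best of 9, 14, 11, 4); Brio gets 9.
- Medium → Alto plays S (best of 13, 12, 5, 3); Brio gets 6.
- Large → Alto plays M (best of 14, 15, 1, 6); Brio gets 1.
Brio's induced payoffs are 9, 6, 1, so Brio commits to Small. Subgame-perfect outcome: (M, Small) with payoffs (14, 9).
For the simultaneous game, intersect best replies.
Alto's best replies: Small→M; Medium→S; Large→M.
Brio's best replies: S→Medium; M→Medium; L→Large; XL→Medium.
Only (S, Medium) has each player best-responding; Nash payoffs (13, 6).
Sequential outcome (M, Small) differs from the Nash profile (S, Medium).

no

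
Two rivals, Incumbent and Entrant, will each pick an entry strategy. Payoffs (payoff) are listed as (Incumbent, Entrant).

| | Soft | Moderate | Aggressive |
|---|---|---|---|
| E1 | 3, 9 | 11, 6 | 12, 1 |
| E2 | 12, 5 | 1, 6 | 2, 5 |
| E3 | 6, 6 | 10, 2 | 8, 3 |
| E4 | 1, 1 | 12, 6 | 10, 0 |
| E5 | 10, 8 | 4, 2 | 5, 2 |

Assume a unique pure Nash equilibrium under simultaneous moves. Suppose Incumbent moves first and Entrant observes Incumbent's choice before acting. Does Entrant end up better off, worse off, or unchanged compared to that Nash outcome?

unchanged

Solve by backward induction (Incumbent leads).
- E1: Entrant compares 9, 6, 1 and picks Soft; Incumbent would get 3.
- E2: Entrant compares 5, 6, 5 and picks Moderate; Incumbent would get 1.
- E3: Entrant compares 6, 2, 3 and picks Soft; Incumbent would get 6.
- E4: Entrant compares 1, 6, 0 and picks Moderate; Incumbent would get 12.
- E5: Entrant compares 8, 2, 2 and picks Soft; Incumbent would get 10.
Among 3, 1, 6, 12, 10, the best is 12 at E4. Subgame-perfect outcome: (E4, Moderate) with payoffs (12, 6).
For the simultaneous game, intersect best replies.
Incumbent's best replies: Soft→E2; Moderate→E4; Aggressive→E1.
Entrant's best replies: E1→Soft; E2→Moderate; E3→Soft; E4→Moderate; E5→Soft.
Only (E4, Moderate) has each player best-responding; Nash payoffs (12, 6).
Entrant earns 6 sequentially versus 6 at the Nash outcome: unchanged.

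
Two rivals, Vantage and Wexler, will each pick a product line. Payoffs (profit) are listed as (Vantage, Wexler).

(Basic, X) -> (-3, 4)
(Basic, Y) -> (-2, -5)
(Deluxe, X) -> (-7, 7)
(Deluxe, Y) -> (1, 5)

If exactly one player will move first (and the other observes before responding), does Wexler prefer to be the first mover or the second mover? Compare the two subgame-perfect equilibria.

first

If Vantage leads: Wexler's best replies are Basic→X, Deluxe→X; Vantage's induced payoffs -3, -7; outcome (Basic, X), payoffs (-3, 4).
If Wexler leads: Vantage's best replies are X→Basic, Y→Deluxe; Wexler's induced payoffs 4, 5; outcome (Deluxe, Y), payoffs (1, 5).
Wexler gets 5 moving first and 4 moving second, so Wexler prefers to move first.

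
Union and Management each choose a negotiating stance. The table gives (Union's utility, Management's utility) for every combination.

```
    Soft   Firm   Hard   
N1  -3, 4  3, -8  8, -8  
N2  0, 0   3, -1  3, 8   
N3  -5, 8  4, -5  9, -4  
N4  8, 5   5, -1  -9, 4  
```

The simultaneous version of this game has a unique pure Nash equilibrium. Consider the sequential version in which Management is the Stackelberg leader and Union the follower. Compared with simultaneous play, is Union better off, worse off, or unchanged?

Union best-responds to each possible Management move:
- Soft → Union plays N4 (best of -3, 0, -5, 8); Management gets 5.
- Firm → Union plays N4 (best of 3, 3, 4, 5); Management gets -1.
- Hard → Union plays N3 (best of 8, 3, 9, -9); Management gets -4.
Maximizing over 5, -1, -4, Management chooses Soft. Subgame-perfect outcome: (N4, Soft) with payoffs (8, 5).
Now find the simultaneous Nash equilibrium.
Union's best replies: Soft→N4; Firm→N4; Hard→N3.
Management's best replies: N1→Soft; N2→Hard; N3→Soft; N4→Soft.
Only (N4, Soft) has each player best-responding; Nash payoffs (8, 5).
Union earns 8 sequentially versus 8 at the Nash outcome: unchanged.

unchanged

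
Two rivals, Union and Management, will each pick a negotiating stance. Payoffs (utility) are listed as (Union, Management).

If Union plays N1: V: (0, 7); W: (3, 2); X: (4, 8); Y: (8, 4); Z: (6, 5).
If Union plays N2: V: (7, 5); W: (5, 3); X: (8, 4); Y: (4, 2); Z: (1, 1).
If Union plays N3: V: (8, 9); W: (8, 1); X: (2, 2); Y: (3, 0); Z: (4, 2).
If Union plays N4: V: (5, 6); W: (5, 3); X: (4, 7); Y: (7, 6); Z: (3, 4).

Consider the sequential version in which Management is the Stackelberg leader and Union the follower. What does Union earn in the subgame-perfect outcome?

8

Work backward from Union's decision.
- V → Union plays N3 (best of 0, 7, 8, 5); Management gets 9.
- W → Union plays N3 (best of 3, 5, 8, 5); Management gets 1.
- X → Union plays N2 (best of 4, 8, 2, 4); Management gets 4.
- Y → Union plays N1 (best of 8, 4, 3, 7); Management gets 4.
- Z → Union plays N1 (best of 6, 1, 4, 3); Management gets 5.
Among 9, 1, 4, 4, 5, the best is 9 at V. Subgame-perfect outcome: (N3, V) with payoffs (8, 9).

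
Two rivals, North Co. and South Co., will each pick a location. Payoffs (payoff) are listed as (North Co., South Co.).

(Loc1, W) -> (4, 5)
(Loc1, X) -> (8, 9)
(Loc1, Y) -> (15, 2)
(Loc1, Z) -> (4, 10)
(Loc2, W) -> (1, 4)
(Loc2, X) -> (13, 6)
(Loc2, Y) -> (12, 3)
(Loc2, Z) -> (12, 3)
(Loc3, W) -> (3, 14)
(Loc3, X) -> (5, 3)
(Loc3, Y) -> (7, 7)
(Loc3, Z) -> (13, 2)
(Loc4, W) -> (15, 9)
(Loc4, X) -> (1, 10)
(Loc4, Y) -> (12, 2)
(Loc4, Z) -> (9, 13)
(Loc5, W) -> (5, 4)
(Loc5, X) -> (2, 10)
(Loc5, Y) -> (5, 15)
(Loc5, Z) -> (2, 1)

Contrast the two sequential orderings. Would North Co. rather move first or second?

second

If North Co. leads: South Co.'s best replies are Loc1→Z, Loc2→X, Loc3→W, Loc4→Z, Loc5→Y; North Co.'s induced payoffs 4, 13, 3, 9, 5; outcome (Loc2, X), payoffs (13, 6).
If South Co. leads: North Co.'s best replies are W→Loc4, X→Loc2, Y→Loc1, Z→Loc3; South Co.'s induced payoffs 9, 6, 2, 2; outcome (Loc4, W), payoffs (15, 9).
North Co. gets 13 moving first and 15 moving second, so North Co. prefers to move second.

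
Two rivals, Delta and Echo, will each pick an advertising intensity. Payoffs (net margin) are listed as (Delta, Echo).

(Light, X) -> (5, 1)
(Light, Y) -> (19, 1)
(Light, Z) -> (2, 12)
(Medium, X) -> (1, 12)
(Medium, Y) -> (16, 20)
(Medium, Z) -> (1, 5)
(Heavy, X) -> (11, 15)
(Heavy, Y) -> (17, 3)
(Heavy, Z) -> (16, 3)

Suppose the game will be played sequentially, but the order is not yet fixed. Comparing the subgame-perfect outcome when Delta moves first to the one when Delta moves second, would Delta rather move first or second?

If Delta leads: Echo's best replies are Light→Z, Medium→Y, Heavy→X; Delta's induced payoffs 2, 16, 11; outcome (Medium, Y), payoffs (16, 20).
If Echo leads: Delta's best replies are X→Heavy, Y→Light, Z→Heavy; Echo's induced payoffs 15, 1, 3; outcome (Heavy, X), payoffs (11, 15).
Delta gets 16 moving first and 11 moving second, so Delta prefers to move first.

first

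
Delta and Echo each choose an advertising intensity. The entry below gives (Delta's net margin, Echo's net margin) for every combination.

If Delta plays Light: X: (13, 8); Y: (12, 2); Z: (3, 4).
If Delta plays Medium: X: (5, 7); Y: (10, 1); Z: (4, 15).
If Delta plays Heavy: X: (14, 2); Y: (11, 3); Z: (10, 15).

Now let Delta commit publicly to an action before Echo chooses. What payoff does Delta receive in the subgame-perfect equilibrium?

13

Backward induction with Delta moving first.
- Light → Echo plays X (best of 8, 2, 4); Delta gets 13.
- Medium → Echo plays Z (best of 7, 1, 15); Delta gets 4.
- Heavy → Echo plays Z (best of 2, 3, 15); Delta gets 10.
Among 13, 4, 10, the best is 13 at Light. Subgame-perfect outcome: (Light, X) with payoffs (13, 8).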